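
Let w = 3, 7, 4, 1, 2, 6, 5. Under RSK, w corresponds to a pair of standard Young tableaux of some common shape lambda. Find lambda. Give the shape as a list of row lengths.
Row-insert each entry into an empty tableau.

After inserting 3: P = [[3]].
After inserting 7: P = [[3, 7]].
After inserting 4: P = [[3, 4], [7]].
After inserting 1: P = [[1, 4], [3], [7]].
After inserting 2: P = [[1, 2], [3, 4], [7]].
After inserting 6: P = [[1, 2, 6], [3, 4], [7]].
After inserting 5: P = [[1, 2, 5], [3, 4, 6], [7]].

The final insertion tableau P = [[1, 2, 5], [3, 4, 6], [7]] has shape [3, 3, 1].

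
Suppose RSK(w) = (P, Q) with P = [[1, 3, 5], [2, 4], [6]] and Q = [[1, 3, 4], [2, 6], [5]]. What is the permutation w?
6 2 4 5 1 3

Reverse the RSK construction: for i from n down to 1, find the cell of Q containing i, remove the entry at that cell from P, and reverse-bump it up through P; the value ejected from row 1 is w(i).

Step i=6: Q has 6 at row 2, column 2; remove 4 from row 2 of P and reverse-bump: 4 enters row 1 and ejects 3. So w(6) = 3. P is now [[1, 4, 5], [2], [6]].
Step i=5: Q has 5 at row 3, column 1; remove 6 from row 3 of P and reverse-bump: 6 enters row 2 and ejects 2; 2 enters row 1 and ejects 1. So w(5) = 1. P is now [[2, 4, 5], [6]].
Step i=4: Q has 4 at row 1, column 3; remove that cell from P, ejecting 5. So w(4) = 5. P is now [[2, 4], [6]].
Step i=3: Q has 3 at row 1, column 2; remove that cell from P, ejecting 4. So w(3) = 4. P is now [[2], [6]].
Step i=2: Q has 2 at row 2, column 1; remove 6 from row 2 of P and reverse-bump: 6 enters row 1 and ejects 2. So w(2) = 2. P is now [[6]].
Step i=1: Q has 1 at row 1, column 1; remove that cell from P, ejecting 6. So w(1) = 6. P is now [].

So w = 6 2 4 5 1 3.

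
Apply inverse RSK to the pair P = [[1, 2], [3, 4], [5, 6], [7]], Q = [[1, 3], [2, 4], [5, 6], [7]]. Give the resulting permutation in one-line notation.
Reverse RSK: for i = n, n-1, ..., 1, locate i in Q, remove the corresponding corner cell from P, and reverse-bump its entry up through P; the value ejected from row 1 is w(i).

So w = 5 3 7 6 1 4 2.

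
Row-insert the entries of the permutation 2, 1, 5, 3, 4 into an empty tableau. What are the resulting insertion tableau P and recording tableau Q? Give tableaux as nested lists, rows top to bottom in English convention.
P = [[1, 3, 4], [2, 5]], Q = [[1, 3, 5], [2, 4]]

Insert each entry of the permutation into P by Schensted row insertion, recording in Q the position of each new cell.

Insert 2: appended to row 1. P = [[2]].
Insert 1: 1 bumps 2 from row 1; 2 starts row 2. P = [[1], [2]].
Insert 5: appended to row 1. P = [[1, 5], [2]].
Insert 3: 3 bumps 5 from row 1; 5 appends to row 2. P = [[1, 3], [2, 5]].
Insert 4: appended to row 1. P = [[1, 3, 4], [2, 5]].

So P = [[1, 3, 4], [2, 5]], Q = [[1, 3, 5], [2, 4]].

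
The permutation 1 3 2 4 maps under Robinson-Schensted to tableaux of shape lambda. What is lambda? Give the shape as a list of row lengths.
[3, 1]

Row-insert each entry into an empty tableau.

After inserting 1: P = [[1]].
After inserting 3: P = [[1, 3]].
After inserting 2: P = [[1, 2], [3]].
After inserting 4: P = [[1, 2, 4], [3]].

The final insertion tableau P = [[1, 2, 4], [3]] has shape [3, 1].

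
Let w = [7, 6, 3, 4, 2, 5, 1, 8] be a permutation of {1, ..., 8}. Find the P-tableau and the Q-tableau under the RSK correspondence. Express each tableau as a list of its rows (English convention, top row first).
P = [[1, 4, 5, 8], [2], [3], [6], [7]], Q = [[1, 4, 6, 8], [2], [3], [5], [7]]

Insert each entry of the permutation into P by Schensted row insertion, recording in Q the position of each new cell.

Insert 7: appended to row 1. P = [[7]].
Insert 6: 6 bumps 7 from row 1; 7 starts row 2. P = [[6], [7]].
Insert 3: 3 bumps 6 from row 1; 6 bumps 7 from row 2; 7 starts row 3. P = [[3], [6], [7]].
Insert 4: appended to row 1. P = [[3, 4], [6], [7]].
Insert 2: 2 bumps 3 from row 1; 3 bumps 6 from row 2; 6 bumps 7 from row 3; 7 starts row 4. P = [[2, 4], [3], [6], [7]].
Insert 5: appended to row 1. P = [[2, 4, 5], [3], [6], [7]].
Insert 1: 1 bumps 2 from row 1; 2 bumps 3 from row 2; 3 bumps 6 from row 3; 6 bumps 7 from row 4; 7 starts row 5. P = [[1, 4, 5], [2], [3], [6], [7]].
Insert 8: appended to row 1. P = [[1, 4, 5, 8], [2], [3], [6], [7]].

So P = [[1, 4, 5, 8], [2], [3], [6], [7]], Q = [[1, 4, 6, 8], [2], [3], [5], [7]].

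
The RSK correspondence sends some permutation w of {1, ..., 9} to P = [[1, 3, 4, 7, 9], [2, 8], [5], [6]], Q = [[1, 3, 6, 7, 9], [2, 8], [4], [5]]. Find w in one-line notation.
6 2 5 3 1 4 8 7 9

Reverse the RSK construction: for i from n down to 1, find the cell of Q containing i, remove the entry at that cell from P, and reverse-bump it up through P; the value ejected from row 1 is w(i).

Step i=9: Q has 9 at row 1, column 5; remove that cell from P, ejecting 9. So w(9) = 9. P is now [[1, 3, 4, 7], [2, 8], [5], [6]].
Step i=8: Q has 8 at row 2, column 2; remove 8 from row 2 of P and reverse-bump: 8 enters row 1 and ejects 7. So w(8) = 7. P is now [[1, 3, 4, 8], [2], [5], [6]].
Step i=7: Q has 7 at row 1, column 4; remove that cell from P, ejecting 8. So w(7) = 8. P is now [[1, 3, 4], [2], [5], [6]].
Step i=6: Q has 6 at row 1, column 3; remove that cell from P, ejecting 4. So w(6) = 4. P is now [[1, 3], [2], [5], [6]].
Step i=5: Q has 5 at row 4, column 1; remove 6 from row 4 of P and reverse-bump: 6 enters row 3 and ejects 5; 5 enters row 2 and ejects 2; 2 enters row 1 and ejects 1. So w(5) = 1. P is now [[2, 3], [5], [6]].
Step i=4: Q has 4 at row 3, column 1; remove 6 from row 3 of P and reverse-bump: 6 enters row 2 and ejects 5; 5 enters row 1 and ejects 3. So w(4) = 3. P is now [[2, 5], [6]].
Step i=3: Q has 3 at row 1, column 2; remove that cell from P, ejecting 5. So w(3) = 5. P is now [[2], [6]].
Step i=2: Q has 2 at row 2, column 1; remove 6 from row 2 of P and reverse-bump: 6 enters row 1 and ejects 2. So w(2) = 2. P is now [[6]].
Step i=1: Q has 1 at row 1, column 1; remove that cell from P, ejecting 6. So w(1) = 6. P is now [].

So w = 6 2 5 3 1 4 8 7 9.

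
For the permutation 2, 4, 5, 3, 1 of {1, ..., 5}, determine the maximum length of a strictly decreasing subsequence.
3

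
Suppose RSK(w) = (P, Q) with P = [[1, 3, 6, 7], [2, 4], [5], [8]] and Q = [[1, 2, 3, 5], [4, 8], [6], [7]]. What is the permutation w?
2 5 8 6 7 4 1 3

Reverse the RSK construction: for i from n down to 1, find the cell of Q containing i, remove the entry at that cell from P, and reverse-bump it up through P; the value ejected from row 1 is w(i).

Step i=8: Q has 8 at row 2, column 2; remove 4 from row 2 of P and reverse-bump: 4 enters row 1 and ejects 3. So w(8) = 3. P is now [[1, 4, 6, 7], [2], [5], [8]].
Step i=7: Q has 7 at row 4, column 1; remove 8 from row 4 of P and reverse-bump: 8 enters row 3 and ejects 5; 5 enters row 2 and ejects 2; 2 enters row 1 and ejects 1. So w(7) = 1. P is now [[2, 4, 6, 7], [5], [8]].
Step i=6: Q has 6 at row 3, column 1; remove 8 from row 3 of P and reverse-bump: 8 enters row 2 and ejects 5; 5 enters row 1 and ejects 4. So w(6) = 4. P is now [[2, 5, 6, 7], [8]].
Step i=5: Q has 5 at row 1, column 4; remove that cell from P, ejecting 7. So w(5) = 7. P is now [[2, 5, 6], [8]].
Step i=4: Q has 4 at row 2, column 1; remove 8 from row 2 of P and reverse-bump: 8 enters row 1 and ejects 6. So w(4) = 6. P is now [[2, 5, 8]].
Step i=3: Q has 3 at row 1, column 3; remove that cell from P, ejecting 8. So w(3) = 8. P is now [[2, 5]].
Step i=2: Q has 2 at row 1, column 2; remove that cell from P, ejecting 5. So w(2) = 5. P is now [[2]].
Step i=1: Q has 1 at row 1, column 1; remove that cell from P, ejecting 2. So w(1) = 2. P is now [].

So w = 2 5 8 6 7 4 1 3.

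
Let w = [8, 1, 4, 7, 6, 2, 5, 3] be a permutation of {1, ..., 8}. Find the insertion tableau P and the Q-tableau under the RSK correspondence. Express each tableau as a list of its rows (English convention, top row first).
P = [[1, 2, 3], [4, 5], [6], [7], [8]], Q = [[1, 3, 4], [2, 7], [5], [6], [8]]

Insert each entry of the permutation into P by Schensted row insertion, recording in Q the position of each new cell.

Insert 8: appended to row 1. P = [[8]].
Insert 1: 1 bumps 8 from row 1; 8 starts row 2. P = [[1], [8]].
Insert 4: appended to row 1. P = [[1, 4], [8]].
Insert 7: appended to row 1. P = [[1, 4, 7], [8]].
Insert 6: 6 bumps 7 from row 1; 7 bumps 8 from row 2; 8 starts row 3. P = [[1, 4, 6], [7], [8]].
Insert 2: 2 bumps 4 from row 1; 4 bumps 7 from row 2; 7 bumps 8 from row 3; 8 starts row 4. P = [[1, 2, 6], [4], [7], [8]].
Insert 5: 5 bumps 6 from row 1; 6 appends to row 2. P = [[1, 2, 5], [4, 6], [7], [8]].
Insert 3: 3 bumps 5 from row 1; 5 bumps 6 from row 2; 6 bumps 7 from row 3; 7 bumps 8 from row 4; 8 starts row 5. P = [[1, 2, 3], [4, 5], [6], [7], [8]].

So P = [[1, 2, 3], [4, 5], [6], [7], [8]], Q = [[1, 3, 4], [2, 7], [5], [6], [8]].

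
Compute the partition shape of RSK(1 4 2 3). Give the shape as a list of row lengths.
[3, 1]

Row-insert each entry into an empty tableau.

After inserting 1: P = [[1]].
After inserting 4: P = [[1, 4]].
After inserting 2: P = [[1, 2], [4]].
After inserting 3: P = [[1, 2, 3], [4]].

The final insertion tableau P = [[1, 2, 3], [4]] has shape [3, 1].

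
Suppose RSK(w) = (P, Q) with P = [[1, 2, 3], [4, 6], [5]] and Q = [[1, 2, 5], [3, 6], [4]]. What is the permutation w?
Reverse the RSK construction: for i from n down to 1, find the cell of Q containing i, remove the entry at that cell from P, and reverse-bump it up through P; the value ejected from row 1 is w(i).

Step i=6: Q has 6 at row 2, column 2; remove 6 from row 2 of P and reverse-bump: 6 enters row 1 and ejects 3. So w(6) = 3. P is now [[1, 2, 6], [4], [5]].
Step i=5: Q has 5 at row 1, column 3; remove that cell from P, ejecting 6. So w(5) = 6. P is now [[1, 2], [4], [5]].
Step i=4: Q has 4 at row 3, column 1; remove 5 from row 3 of P and reverse-bump: 5 enters row 2 and ejects 4; 4 enters row 1 and ejects 2. So w(4) = 2. P is now [[1, 4], [5]].
Step i=3: Q has 3 at row 2, column 1; remove 5 from row 2 of P and reverse-bump: 5 enters row 1 and ejects 4. So w(3) = 4. P is now [[1, 5]].
Step i=2: Q has 2 at row 1, column 2; remove that cell from P, ejecting 5. So w(2) = 5. P is now [[1]].
Step i=1: Q has 1 at row 1, column 1; remove that cell from P, ejecting 1. So w(1) = 1. P is now [].

So w = 1 5 4 2 6 3.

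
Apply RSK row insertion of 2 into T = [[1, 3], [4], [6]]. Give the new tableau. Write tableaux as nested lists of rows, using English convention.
In row 1, 2 replaces 3 (the leftmost entry greater than 2); 3 is bumped to row 2. In row 2, 3 replaces 4 (the leftmost entry greater than 3); 4 is bumped to row 3. In row 3, 4 replaces 6 (the leftmost entry greater than 4); 6 is bumped to row 4. 6 starts a new row 4. The new tableau is [[1, 2], [3], [4], [6]].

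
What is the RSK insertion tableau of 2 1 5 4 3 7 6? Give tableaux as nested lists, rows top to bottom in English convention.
P = [[1, 3, 6], [2, 4, 7], [5]]

After inserting 2: P = [[2]].
After inserting 1: P = [[1], [2]].
After inserting 5: P = [[1, 5], [2]].
After inserting 4: P = [[1, 4], [2, 5]].
After inserting 3: P = [[1, 3], [2, 4], [5]].
After inserting 7: P = [[1, 3, 7], [2, 4], [5]].
After inserting 6: P = [[1, 3, 6], [2, 4, 7], [5]].

So P = [[1, 3, 6], [2, 4, 7], [5]].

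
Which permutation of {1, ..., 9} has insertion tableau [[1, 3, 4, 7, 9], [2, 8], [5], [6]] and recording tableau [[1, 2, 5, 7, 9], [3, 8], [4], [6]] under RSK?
Reverse the RSK construction: for i from n down to 1, find the cell of Q containing i, remove the entry at that cell from P, and reverse-bump it up through P; the value ejected from row 1 is w(i).

Step i=9: Q has 9 at row 1, column 5; remove that cell from P, ejecting 9. So w(9) = 9. P is now [[1, 3, 4, 7], [2, 8], [5], [6]].
Step i=8: Q has 8 at row 2, column 2; remove 8 from row 2 of P and reverse-bump: 8 enters row 1 and ejects 7. So w(8) = 7. P is now [[1, 3, 4, 8], [2], [5], [6]].
Step i=7: Q has 7 at row 1, column 4; remove that cell from P, ejecting 8. So w(7) = 8. P is now [[1, 3, 4], [2], [5], [6]].
Step i=6: Q has 6 at row 4, column 1; remove 6 from row 4 of P and reverse-bump: 6 enters row 3 and ejects 5; 5 enters row 2 and ejects 2; 2 enters row 1 and ejects 1. So w(6) = 1. P is now [[2, 3, 4], [5], [6]].
Step i=5: Q has 5 at row 1, column 3; remove that cell from P, ejecting 4. So w(5) = 4. P is now [[2, 3], [5], [6]].
Step i=4: Q has 4 at row 3, column 1; remove 6 from row 3 of P and reverse-bump: 6 enters row 2 and ejects 5; 5 enters row 1 and ejects 3. So w(4) = 3. P is now [[2, 5], [6]].
Step i=3: Q has 3 at row 2, column 1; remove 6 from row 2 of P and reverse-bump: 6 enters row 1 and ejects 5. So w(3) = 5. P is now [[2, 6]].
Step i=2: Q has 2 at row 1, column 2; remove that cell from P, ejecting 6. So w(2) = 6. P is now [[2]].
Step i=1: Q has 1 at row 1, column 1; remove that cell from P, ejecting 2. So w(1) = 2. P is now [].

So w = 2 6 5 3 4 1 8 7 9.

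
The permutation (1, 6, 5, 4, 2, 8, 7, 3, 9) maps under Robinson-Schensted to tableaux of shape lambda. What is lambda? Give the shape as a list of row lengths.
Row-insert each entry into an empty tableau.

After inserting 1: P = [[1]].
After inserting 6: P = [[1, 6]].
After inserting 5: P = [[1, 5], [6]].
After inserting 4: P = [[1, 4], [5], [6]].
After inserting 2: P = [[1, 2], [4], [5], [6]].
After inserting 8: P = [[1, 2, 8], [4], [5], [6]].
After inserting 7: P = [[1, 2, 7], [4, 8], [5], [6]].
After inserting 3: P = [[1, 2, 3], [4, 7], [5, 8], [6]].
After inserting 9: P = [[1, 2, 3, 9], [4, 7], [5, 8], [6]].

The final insertion tableau P = [[1, 2, 3, 9], [4, 7], [5, 8], [6]] has shape [4, 2, 2, 1].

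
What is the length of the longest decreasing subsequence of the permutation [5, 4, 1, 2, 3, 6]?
3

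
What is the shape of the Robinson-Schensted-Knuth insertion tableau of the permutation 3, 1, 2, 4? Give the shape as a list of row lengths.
RSK row insertion gives P = [[1, 2, 4], [3]], which has shape [3, 1].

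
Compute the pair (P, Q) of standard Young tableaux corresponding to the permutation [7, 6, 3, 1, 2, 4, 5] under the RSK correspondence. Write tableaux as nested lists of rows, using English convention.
Insert each entry of the permutation into P by Schensted row insertion, recording in Q the position of each new cell.

After inserting 7: P = [[7]].
After inserting 6: P = [[6], [7]].
After inserting 3: P = [[3], [6], [7]].
After inserting 1: P = [[1], [3], [6], [7]].
After inserting 2: P = [[1, 2], [3], [6], [7]].
After inserting 4: P = [[1, 2, 4], [3], [6], [7]].
After inserting 5: P = [[1, 2, 4, 5], [3], [6], [7]].

So P = [[1, 2, 4, 5], [3], [6], [7]], Q = [[1, 5, 6, 7], [2], [3], [4]].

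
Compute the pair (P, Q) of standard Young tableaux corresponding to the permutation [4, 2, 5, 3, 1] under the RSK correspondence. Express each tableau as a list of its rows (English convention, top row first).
P = [[1, 3], [2, 5], [4]], Q = [[1, 3], [2, 4], [5]]

Insert each entry of the permutation into P by Schensted row insertion, recording in Q the position of each new cell.

Insert 4: appended to row 1. P = [[4]], Q = [[1]].
Insert 2: 2 bumps 4 from row 1; 4 starts row 2. P = [[2], [4]], Q = [[1], [2]].
Insert 5: appended to row 1. P = [[2, 5], [4]], Q = [[1, 3], [2]].
Insert 3: 3 bumps 5 from row 1; 5 appends to row 2. P = [[2, 3], [4, 5]], Q = [[1, 3], [2, 4]].
Insert 1: 1 bumps 2 from row 1; 2 bumps 4 from row 2; 4 starts row 3. P = [[1, 3], [2, 5], [4]], Q = [[1, 3], [2, 4], [5]].

So P = [[1, 3], [2, 5], [4]], Q = [[1, 3], [2, 4], [5]].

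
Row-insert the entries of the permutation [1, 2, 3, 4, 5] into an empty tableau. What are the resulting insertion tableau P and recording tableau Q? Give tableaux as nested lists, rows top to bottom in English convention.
P = [[1, 2, 3, 4, 5]], Q = [[1, 2, 3, 4, 5]]

Insert each entry of the permutation into P by Schensted row insertion, recording in Q the position of each new cell.

Insert 1: appended to row 1. P = [[1]], Q = [[1]].
Insert 2: appended to row 1. P = [[1, 2]], Q = [[1, 2]].
Insert 3: appended to row 1. P = [[1, 2, 3]], Q = [[1, 2, 3]].
Insert 4: appended to row 1. P = [[1, 2, 3, 4]], Q = [[1, 2, 3, 4]].
Insert 5: appended to row 1. P = [[1, 2, 3, 4, 5]], Q = [[1, 2, 3, 4, 5]].

So P = [[1, 2, 3, 4, 5]], Q = [[1, 2, 3, 4, 5]].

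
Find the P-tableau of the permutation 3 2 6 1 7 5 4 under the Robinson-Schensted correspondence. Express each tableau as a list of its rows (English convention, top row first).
P = [[1, 4, 7], [2, 5], [3, 6]]

Insert 3: appended to row 1. P = [[3]].
Insert 2: 2 bumps 3 from row 1; 3 starts row 2. P = [[2], [3]].
Insert 6: appended to row 1. P = [[2, 6], [3]].
Insert 1: 1 bumps 2 from row 1; 2 bumps 3 from row 2; 3 starts row 3. P = [[1, 6], [2], [3]].
Insert 7: appended to row 1. P = [[1, 6, 7], [2], [3]].
Insert 5: 5 bumps 6 from row 1; 6 appends to row 2. P = [[1, 5, 7], [2, 6], [3]].
Insert 4: 4 bumps 5 from row 1; 5 bumps 6 from row 2; 6 appends to row 3. P = [[1, 4, 7], [2, 5], [3, 6]].

So P = [[1, 4, 7], [2, 5], [3, 6]].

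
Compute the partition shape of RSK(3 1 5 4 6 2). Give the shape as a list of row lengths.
RSK row insertion gives P = [[1, 2, 6], [3, 4], [5]], which has shape [3, 2, 1].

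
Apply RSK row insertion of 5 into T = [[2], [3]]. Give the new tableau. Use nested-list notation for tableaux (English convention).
[[2, 5], [3]]

5 is larger than every entry of row 1, so it is appended to row 1. The new tableau is [[2, 5], [3]].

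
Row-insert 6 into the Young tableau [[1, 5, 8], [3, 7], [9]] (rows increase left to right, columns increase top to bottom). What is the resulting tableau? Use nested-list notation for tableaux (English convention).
In row 1, 6 replaces 8 (the leftmost entry greater than 6); 8 is bumped to row 2. 8 is appended to row 2. The new tableau is [[1, 5, 6], [3, 7, 8], [9]].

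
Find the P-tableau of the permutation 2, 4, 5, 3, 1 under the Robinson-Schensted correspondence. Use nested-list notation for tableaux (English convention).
Insert 2: appended to row 1. P = [[2]].
Insert 4: appended to row 1. P = [[2, 4]].
Insert 5: appended to row 1. P = [[2, 4, 5]].
Insert 3: 3 bumps 4 from row 1; 4 starts row 2. P = [[2, 3, 5], [4]].
Insert 1: 1 bumps 2 from row 1; 2 bumps 4 from row 2; 4 starts row 3. P = [[1, 3, 5], [2], [4]].

So P = [[1, 3, 5], [2], [4]].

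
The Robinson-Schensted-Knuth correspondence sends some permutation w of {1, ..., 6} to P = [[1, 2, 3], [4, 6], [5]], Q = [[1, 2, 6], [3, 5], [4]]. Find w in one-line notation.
5 6 4 1 2 3

Reverse the RSK construction: for i from n down to 1, find the cell of Q containing i, remove the entry at that cell from P, and reverse-bump it up through P; the value ejected from row 1 is w(i).

Step i=6: Q has 6 at row 1, column 3; remove that cell from P, ejecting 3. So w(6) = 3. P is now [[1, 2], [4, 6], [5]].
Step i=5: Q has 5 at row 2, column 2; remove 6 from row 2 of P and reverse-bump: 6 enters row 1 and ejects 2. So w(5) = 2. P is now [[1, 6], [4], [5]].
Step i=4: Q has 4 at row 3, column 1; remove 5 from row 3 of P and reverse-bump: 5 enters row 2 and ejects 4; 4 enters row 1 and ejects 1. So w(4) = 1. P is now [[4, 6], [5]].
Step i=3: Q has 3 at row 2, column 1; remove 5 from row 2 of P and reverse-bump: 5 enters row 1 and ejects 4. So w(3) = 4. P is now [[5, 6]].
Step i=2: Q has 2 at row 1, column 2; remove that cell from P, ejecting 6. So w(2) = 6. P is now [[5]].
Step i=1: Q has 1 at row 1, column 1; remove that cell from P, ejecting 5. So w(1) = 5. P is now [].

So w = 5 6 4 1 2 3.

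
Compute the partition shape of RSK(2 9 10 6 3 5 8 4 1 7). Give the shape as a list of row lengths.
Row-insert each entry into an empty tableau.

After inserting 2: P = [[2]].
After inserting 9: P = [[2, 9]].
After inserting 10: P = [[2, 9, 10]].
After inserting 6: P = [[2, 6, 10], [9]].
After inserting 3: P = [[2, 3, 10], [6], [9]].
After inserting 5: P = [[2, 3, 5], [6, 10], [9]].
After inserting 8: P = [[2, 3, 5, 8], [6, 10], [9]].
After inserting 4: P = [[2, 3, 4, 8], [5, 10], [6], [9]].
After inserting 1: P = [[1, 3, 4, 8], [2, 10], [5], [6], [9]].
After inserting 7: P = [[1, 3, 4, 7], [2, 8], [5, 10], [6], [9]].

The final insertion tableau P = [[1, 3, 4, 7], [2, 8], [5, 10], [6], [9]] has shape [4, 2, 2, 1, 1].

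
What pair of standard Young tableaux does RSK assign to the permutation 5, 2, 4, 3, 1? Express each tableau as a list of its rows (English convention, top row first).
Insert each entry of the permutation into P by Schensted row insertion, recording in Q the position of each new cell.

Insert 5: appended to row 1. P = [[5]], Q = [[1]].
Insert 2: 2 bumps 5 from row 1; 5 starts row 2. P = [[2], [5]], Q = [[1], [2]].
Insert 4: appended to row 1. P = [[2, 4], [5]], Q = [[1, 3], [2]].
Insert 3: 3 bumps 4 from row 1; 4 bumps 5 from row 2; 5 starts row 3. P = [[2, 3], [4], [5]], Q = [[1, 3], [2], [4]].
Insert 1: 1 bumps 2 from row 1; 2 bumps 4 from row 2; 4 bumps 5 from row 3; 5 starts row 4. P = [[1, 3], [2], [4], [5]], Q = [[1, 3], [2], [4], [5]].

So P = [[1, 3], [2], [4], [5]], Q = [[1, 3], [2], [4], [5]].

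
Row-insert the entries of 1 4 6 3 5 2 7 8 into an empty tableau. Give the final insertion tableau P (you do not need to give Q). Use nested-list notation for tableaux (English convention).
Insert 1: appended to row 1. P = [[1]].
Insert 4: appended to row 1. P = [[1, 4]].
Insert 6: appended to row 1. P = [[1, 4, 6]].
Insert 3: 3 bumps 4 from row 1; 4 starts row 2. P = [[1, 3, 6], [4]].
Insert 5: 5 bumps 6 from row 1; 6 appends to row 2. P = [[1, 3, 5], [4, 6]].
Insert 2: 2 bumps 3 from row 1; 3 bumps 4 from row 2; 4 starts row 3. P = [[1, 2, 5], [3, 6], [4]].
Insert 7: appended to row 1. P = [[1, 2, 5, 7], [3, 6], [4]].
Insert 8: appended to row 1. P = [[1, 2, 5, 7, 8], [3, 6], [4]].

So P = [[1, 2, 5, 7, 8], [3, 6], [4]].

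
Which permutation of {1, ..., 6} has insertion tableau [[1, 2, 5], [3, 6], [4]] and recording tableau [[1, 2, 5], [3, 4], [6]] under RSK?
4 6 1 3 5 2

Reverse the RSK construction: for i from n down to 1, find the cell of Q containing i, remove the entry at that cell from P, and reverse-bump it up through P; the value ejected from row 1 is w(i).

Step i=6: Q has 6 at row 3, column 1; remove 4 from row 3 of P and reverse-bump: 4 enters row 2 and ejects 3; 3 enters row 1 and ejects 2. So w(6) = 2. P is now [[1, 3, 5], [4, 6]].
Step i=5: Q has 5 at row 1, column 3; remove that cell from P, ejecting 5. So w(5) = 5. P is now [[1, 3], [4, 6]].
Step i=4: Q has 4 at row 2, column 2; remove 6 from row 2 of P and reverse-bump: 6 enters row 1 and ejects 3. So w(4) = 3. P is now [[1, 6], [4]].
Step i=3: Q has 3 at row 2, column 1; remove 4 from row 2 of P and reverse-bump: 4 enters row 1 and ejects 1. So w(3) = 1. P is now [[4, 6]].
Step i=2: Q has 2 at row 1, column 2; remove that cell from P, ejecting 6. So w(2) = 6. P is now [[4]].
Step i=1: Q has 1 at row 1, column 1; remove that cell from P, ejecting 4. So w(1) = 4. P is now [].

So w = 4 6 1 3 5 2.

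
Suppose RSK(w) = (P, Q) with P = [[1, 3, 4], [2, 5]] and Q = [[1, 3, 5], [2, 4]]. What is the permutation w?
2 1 5 3 4

Reverse RSK: for i = n, n-1, ..., 1, locate i in Q, remove the corresponding corner cell from P, and reverse-bump its entry up through P; the value ejected from row 1 is w(i).

So w = 2 1 5 3 4.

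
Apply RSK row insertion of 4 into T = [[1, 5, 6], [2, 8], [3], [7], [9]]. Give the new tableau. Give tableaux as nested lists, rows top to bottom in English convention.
[[1, 4, 6], [2, 5], [3, 8], [7], [9]]

In row 1, 4 replaces 5 (the leftmost entry greater than 4); 5 is bumped to row 2. In row 2, 5 replaces 8 (the leftmost entry greater than 5); 8 is bumped to row 3. 8 is appended to row 3. The new tableau is [[1, 4, 6], [2, 5], [3, 8], [7], [9]].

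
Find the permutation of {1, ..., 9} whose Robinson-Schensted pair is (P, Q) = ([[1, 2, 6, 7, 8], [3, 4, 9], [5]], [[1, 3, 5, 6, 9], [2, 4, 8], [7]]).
3 1 5 4 6 9 2 7 8

Reverse the RSK construction: for i from n down to 1, find the cell of Q containing i, remove the entry at that cell from P, and reverse-bump it up through P; the value ejected from row 1 is w(i).

Step i=9: Q has 9 at row 1, column 5; remove that cell from P, ejecting 8. So w(9) = 8. P is now [[1, 2, 6, 7], [3, 4, 9], [5]].
Step i=8: Q has 8 at row 2, column 3; remove 9 from row 2 of P and reverse-bump: 9 enters row 1 and ejects 7. So w(8) = 7. P is now [[1, 2, 6, 9], [3, 4], [5]].
Step i=7: Q has 7 at row 3, column 1; remove 5 from row 3 of P and reverse-bump: 5 enters row 2 and ejects 4; 4 enters row 1 and ejects 2. So w(7) = 2. P is now [[1, 4, 6, 9], [3, 5]].
Step i=6: Q has 6 at row 1, column 4; remove that cell from P, ejecting 9. So w(6) = 9. P is now [[1, 4, 6], [3, 5]].
Step i=5: Q has 5 at row 1, column 3; remove that cell from P, ejecting 6. So w(5) = 6. P is now [[1, 4], [3, 5]].
Step i=4: Q has 4 at row 2, column 2; remove 5 from row 2 of P and reverse-bump: 5 enters row 1 and ejects 4. So w(4) = 4. P is now [[1, 5], [3]].
Step i=3: Q has 3 at row 1, column 2; remove that cell from P, ejecting 5. So w(3) = 5. P is now [[1], [3]].
Step i=2: Q has 2 at row 2, column 1; remove 3 from row 2 of P and reverse-bump: 3 enters row 1 and ejects 1. So w(2) = 1. P is now [[3]].
Step i=1: Q has 1 at row 1, column 1; remove that cell from P, ejecting 3. So w(1) = 3. P is now [].

So w = 3 1 5 4 6 9 2 7 8.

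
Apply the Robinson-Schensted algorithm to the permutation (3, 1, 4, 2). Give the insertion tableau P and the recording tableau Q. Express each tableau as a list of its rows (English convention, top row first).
P = [[1, 2], [3, 4]], Q = [[1, 3], [2, 4]]

Insert each entry of the permutation into P by Schensted row insertion, recording in Q the position of each new cell.

Insert 3: appended to row 1. P = [[3]].
Insert 1: 1 bumps 3 from row 1; 3 starts row 2. P = [[1], [3]].
Insert 4: appended to row 1. P = [[1, 4], [3]].
Insert 2: 2 bumps 4 from row 1; 4 appends to row 2. P = [[1, 2], [3, 4]].

So P = [[1, 2], [3, 4]], Q = [[1, 3], [2, 4]].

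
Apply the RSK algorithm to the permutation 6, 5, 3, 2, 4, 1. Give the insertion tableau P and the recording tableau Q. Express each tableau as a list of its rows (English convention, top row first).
P = [[1, 4], [2], [3], [5], [6]], Q = [[1, 5], [2], [3], [4], [6]]

Insert each entry of the permutation into P by Schensted row insertion, recording in Q the position of each new cell.

Insert 6: appended to row 1. P = [[6]].
Insert 5: 5 bumps 6 from row 1; 6 starts row 2. P = [[5], [6]].
Insert 3: 3 bumps 5 from row 1; 5 bumps 6 from row 2; 6 starts row 3. P = [[3], [5], [6]].
Insert 2: 2 bumps 3 from row 1; 3 bumps 5 from row 2; 5 bumps 6 from row 3; 6 starts row 4. P = [[2], [3], [5], [6]].
Insert 4: appended to row 1. P = [[2, 4], [3], [5], [6]].
Insert 1: 1 bumps 2 from row 1; 2 bumps 3 from row 2; 3 bumps 5 from row 3; 5 bumps 6 from row 4; 6 starts row 5. P = [[1, 4], [2], [3], [5], [6]].

So P = [[1, 4], [2], [3], [5], [6]], Q = [[1, 5], [2], [3], [4], [6]].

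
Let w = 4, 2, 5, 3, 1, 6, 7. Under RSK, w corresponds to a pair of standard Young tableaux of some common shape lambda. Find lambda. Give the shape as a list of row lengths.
Row-insert each entry into an empty tableau.

After inserting 4: P = [[4]].
After inserting 2: P = [[2], [4]].
After inserting 5: P = [[2, 5], [4]].
After inserting 3: P = [[2, 3], [4, 5]].
After inserting 1: P = [[1, 3], [2, 5], [4]].
After inserting 6: P = [[1, 3, 6], [2, 5], [4]].
After inserting 7: P = [[1, 3, 6, 7], [2, 5], [4]].

The final insertion tableau P = [[1, 3, 6, 7], [2, 5], [4]] has shape [4, 2, 1].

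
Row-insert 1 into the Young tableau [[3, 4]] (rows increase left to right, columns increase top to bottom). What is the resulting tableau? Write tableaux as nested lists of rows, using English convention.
[[1, 4], [3]]

In row 1, 1 replaces 3 (the leftmost entry greater than 1); 3 is bumped to row 2. 3 starts a new row 2. The new tableau is [[1, 4], [3]].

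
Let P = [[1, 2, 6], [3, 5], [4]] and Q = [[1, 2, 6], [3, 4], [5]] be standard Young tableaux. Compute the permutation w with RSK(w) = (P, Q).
4 5 1 3 2 6

Reverse the RSK construction: for i from n down to 1, find the cell of Q containing i, remove the entry at that cell from P, and reverse-bump it up through P; the value ejected from row 1 is w(i).

Step i=6: Q has 6 at row 1, column 3; remove that cell from P, ejecting 6. So w(6) = 6. P is now [[1, 2], [3, 5], [4]].
Step i=5: Q has 5 at row 3, column 1; remove 4 from row 3 of P and reverse-bump: 4 enters row 2 and ejects 3; 3 enters row 1 and ejects 2. So w(5) = 2. P is now [[1, 3], [4, 5]].
Step i=4: Q has 4 at row 2, column 2; remove 5 from row 2 of P and reverse-bump: 5 enters row 1 and ejects 3. So w(4) = 3. P is now [[1, 5], [4]].
Step i=3: Q has 3 at row 2, column 1; remove 4 from row 2 of P and reverse-bump: 4 enters row 1 and ejects 1. So w(3) = 1. P is now [[4, 5]].
Step i=2: Q has 2 at row 1, column 2; remove that cell from P, ejecting 5. So w(2) = 5. P is now [[4]].
Step i=1: Q has 1 at row 1, column 1; remove that cell from P, ejecting 4. So w(1) = 4. P is now [].

So w = 4 5 1 3 2 6.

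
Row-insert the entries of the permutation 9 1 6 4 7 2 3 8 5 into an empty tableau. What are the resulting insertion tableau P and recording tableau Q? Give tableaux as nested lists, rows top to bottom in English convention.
Insert each entry of the permutation into P by Schensted row insertion, recording in Q the position of each new cell.

Insert 9: appended to row 1. P = [[9]].
Insert 1: 1 bumps 9 from row 1; 9 starts row 2. P = [[1], [9]].
Insert 6: appended to row 1. P = [[1, 6], [9]].
Insert 4: 4 bumps 6 from row 1; 6 bumps 9 from row 2; 9 starts row 3. P = [[1, 4], [6], [9]].
Insert 7: appended to row 1. P = [[1, 4, 7], [6], [9]].
Insert 2: 2 bumps 4 from row 1; 4 bumps 6 from row 2; 6 bumps 9 from row 3; 9 starts row 4. P = [[1, 2, 7], [4], [6], [9]].
Insert 3: 3 bumps 7 from row 1; 7 appends to row 2. P = [[1, 2, 3], [4, 7], [6], [9]].
Insert 8: appended to row 1. P = [[1, 2, 3, 8], [4, 7], [6], [9]].
Insert 5: 5 bumps 8 from row 1; 8 appends to row 2. P = [[1, 2, 3, 5], [4, 7, 8], [6], [9]].

So P = [[1, 2, 3, 5], [4, 7, 8], [6], [9]], Q = [[1, 3, 5, 8], [2, 7, 9], [4], [6]].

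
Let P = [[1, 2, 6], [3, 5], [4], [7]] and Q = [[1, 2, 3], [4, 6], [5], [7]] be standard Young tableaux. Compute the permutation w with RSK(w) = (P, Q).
Reverse RSK: for i = n, n-1, ..., 1, locate i in Q, remove the corresponding corner cell from P, and reverse-bump its entry up through P; the value ejected from row 1 is w(i).

So w = 4 5 7 6 1 3 2.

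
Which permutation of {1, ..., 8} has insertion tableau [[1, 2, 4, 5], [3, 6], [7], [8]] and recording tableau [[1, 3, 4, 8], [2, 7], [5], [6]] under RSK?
Reverse the RSK construction: for i from n down to 1, find the cell of Q containing i, remove the entry at that cell from P, and reverse-bump it up through P; the value ejected from row 1 is w(i).

Step i=8: Q has 8 at row 1, column 4; remove that cell from P, ejecting 5. So w(8) = 5. P is now [[1, 2, 4], [3, 6], [7], [8]].
Step i=7: Q has 7 at row 2, column 2; remove 6 from row 2 of P and reverse-bump: 6 enters row 1 and ejects 4. So w(7) = 4. P is now [[1, 2, 6], [3], [7], [8]].
Step i=6: Q has 6 at row 4, column 1; remove 8 from row 4 of P and reverse-bump: 8 enters row 3 and ejects 7; 7 enters row 2 and ejects 3; 3 enters row 1 and ejects 2. So w(6) = 2. P is now [[1, 3, 6], [7], [8]].
Step i=5: Q has 5 at row 3, column 1; remove 8 from row 3 of P and reverse-bump: 8 enters row 2 and ejects 7; 7 enters row 1 and ejects 6. So w(5) = 6. P is now [[1, 3, 7], [8]].
Step i=4: Q has 4 at row 1, column 3; remove that cell from P, ejecting 7. So w(4) = 7. P is now [[1, 3], [8]].
Step i=3: Q has 3 at row 1, column 2; remove that cell from P, ejecting 3. So w(3) = 3. P is now [[1], [8]].
Step i=2: Q has 2 at row 2, column 1; remove 8 from row 2 of P and reverse-bump: 8 enters row 1 and ejects 1. So w(2) = 1. P is now [[8]].
Step i=1: Q has 1 at row 1, column 1; remove that cell from P, ejecting 8. So w(1) = 8. P is now [].

So w = 8 1 3 7 6 2 4 5.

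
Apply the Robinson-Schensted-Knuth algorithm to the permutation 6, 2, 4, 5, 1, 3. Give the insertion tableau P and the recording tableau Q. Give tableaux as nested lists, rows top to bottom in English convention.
P = [[1, 3, 5], [2, 4], [6]], Q = [[1, 3, 4], [2, 6], [5]]

Insert each entry of the permutation into P by Schensted row insertion, recording in Q the position of each new cell.

Insert 6: appended to row 1. P = [[6]].
Insert 2: 2 bumps 6 from row 1; 6 starts row 2. P = [[2], [6]].
Insert 4: appended to row 1. P = [[2, 4], [6]].
Insert 5: appended to row 1. P = [[2, 4, 5], [6]].
Insert 1: 1 bumps 2 from row 1; 2 bumps 6 from row 2; 6 starts row 3. P = [[1, 4, 5], [2], [6]].
Insert 3: 3 bumps 4 from row 1; 4 appends to row 2. P = [[1, 3, 5], [2, 4], [6]].

So P = [[1, 3, 5], [2, 4], [6]], Q = [[1, 3, 4], [2, 6], [5]].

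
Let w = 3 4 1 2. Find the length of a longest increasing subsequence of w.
2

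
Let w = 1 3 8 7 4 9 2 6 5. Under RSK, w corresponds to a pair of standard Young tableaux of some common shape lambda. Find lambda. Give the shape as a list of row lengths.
Row-insert each entry into an empty tableau.

After inserting 1: P = [[1]].
After inserting 3: P = [[1, 3]].
After inserting 8: P = [[1, 3, 8]].
After inserting 7: P = [[1, 3, 7], [8]].
After inserting 4: P = [[1, 3, 4], [7], [8]].
After inserting 9: P = [[1, 3, 4, 9], [7], [8]].
After inserting 2: P = [[1, 2, 4, 9], [3], [7], [8]].
After inserting 6: P = [[1, 2, 4, 6], [3, 9], [7], [8]].
After inserting 5: P = [[1, 2, 4, 5], [3, 6], [7, 9], [8]].

The final insertion tableau P = [[1, 2, 4, 5], [3, 6], [7, 9], [8]] has shape [4, 2, 2, 1].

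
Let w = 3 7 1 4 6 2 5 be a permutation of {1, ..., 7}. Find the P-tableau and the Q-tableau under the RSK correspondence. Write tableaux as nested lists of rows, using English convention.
Insert each entry of the permutation into P by Schensted row insertion, recording in Q the position of each new cell.

Insert 3: appended to row 1. P = [[3]], Q = [[1]].
Insert 7: appended to row 1. P = [[3, 7]], Q = [[1, 2]].
Insert 1: 1 bumps 3 from row 1; 3 starts row 2. P = [[1, 7], [3]], Q = [[1, 2], [3]].
Insert 4: 4 bumps 7 from row 1; 7 appends to row 2. P = [[1, 4], [3, 7]], Q = [[1, 2], [3, 4]].
Insert 6: appended to row 1. P = [[1, 4, 6], [3, 7]], Q = [[1, 2, 5], [3, 4]].
Insert 2: 2 bumps 4 from row 1; 4 bumps 7 from row 2; 7 starts row 3. P = [[1, 2, 6], [3, 4], [7]], Q = [[1, 2, 5], [3, 4], [6]].
Insert 5: 5 bumps 6 from row 1; 6 appends to row 2. P = [[1, 2, 5], [3, 4, 6], [7]], Q = [[1, 2, 5], [3, 4, 7], [6]].

So P = [[1, 2, 5], [3, 4, 6], [7]], Q = [[1, 2, 5], [3, 4, 7], [6]].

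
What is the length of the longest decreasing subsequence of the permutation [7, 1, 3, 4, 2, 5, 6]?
3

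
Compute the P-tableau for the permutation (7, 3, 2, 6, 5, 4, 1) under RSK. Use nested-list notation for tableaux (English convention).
P = [[1, 4], [2, 5], [3], [6], [7]]

Insert 7: appended to row 1. P = [[7]].
Insert 3: 3 bumps 7 from row 1; 7 starts row 2. P = [[3], [7]].
Insert 2: 2 bumps 3 from row 1; 3 bumps 7 from row 2; 7 starts row 3. P = [[2], [3], [7]].
Insert 6: appended to row 1. P = [[2, 6], [3], [7]].
Insert 5: 5 bumps 6 from row 1; 6 appends to row 2. P = [[2, 5], [3, 6], [7]].
Insert 4: 4 bumps 5 from row 1; 5 bumps 6 from row 2; 6 bumps 7 from row 3; 7 starts row 4. P = [[2, 4], [3, 5], [6], [7]].
Insert 1: 1 bumps 2 from row 1; 2 bumps 3 from row 2; 3 bumps 6 from row 3; 6 bumps 7 from row 4; 7 starts row 5. P = [[1, 4], [2, 5], [3], [6], [7]].

So P = [[1, 4], [2, 5], [3], [6], [7]].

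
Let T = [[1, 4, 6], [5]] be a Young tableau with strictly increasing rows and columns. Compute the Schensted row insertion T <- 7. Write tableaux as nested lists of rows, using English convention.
[[1, 4, 6, 7], [5]]

7 is larger than every entry of row 1, so it is appended to row 1. The new tableau is [[1, 4, 6, 7], [5]].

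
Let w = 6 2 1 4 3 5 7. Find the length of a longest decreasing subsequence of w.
3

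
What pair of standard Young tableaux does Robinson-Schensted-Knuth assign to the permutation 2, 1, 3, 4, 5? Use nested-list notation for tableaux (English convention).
P = [[1, 3, 4, 5], [2]], Q = [[1, 3, 4, 5], [2]]

Insert each entry of the permutation into P by Schensted row insertion, recording in Q the position of each new cell.

After inserting 2: P = [[2]].
After inserting 1: P = [[1], [2]].
After inserting 3: P = [[1, 3], [2]].
After inserting 4: P = [[1, 3, 4], [2]].
After inserting 5: P = [[1, 3, 4, 5], [2]].

So P = [[1, 3, 4, 5], [2]], Q = [[1, 3, 4, 5], [2]].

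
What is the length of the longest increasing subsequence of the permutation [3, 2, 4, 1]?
2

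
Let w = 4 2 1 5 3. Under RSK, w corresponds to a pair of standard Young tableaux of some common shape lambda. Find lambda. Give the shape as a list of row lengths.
Row-insert each entry into an empty tableau.

After inserting 4: P = [[4]].
After inserting 2: P = [[2], [4]].
After inserting 1: P = [[1], [2], [4]].
After inserting 5: P = [[1, 5], [2], [4]].
After inserting 3: P = [[1, 3], [2, 5], [4]].

The final insertion tableau P = [[1, 3], [2, 5], [4]] has shape [2, 2, 1].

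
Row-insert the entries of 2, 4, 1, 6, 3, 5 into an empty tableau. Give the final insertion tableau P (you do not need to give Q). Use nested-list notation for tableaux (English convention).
Insert 2: appended to row 1. P = [[2]].
Insert 4: appended to row 1. P = [[2, 4]].
Insert 1: 1 bumps 2 from row 1; 2 starts row 2. P = [[1, 4], [2]].
Insert 6: appended to row 1. P = [[1, 4, 6], [2]].
Insert 3: 3 bumps 4 from row 1; 4 appends to row 2. P = [[1, 3, 6], [2, 4]].
Insert 5: 5 bumps 6 from row 1; 6 appends to row 2. P = [[1, 3, 5], [2, 4, 6]].

So P = [[1, 3, 5], [2, 4, 6]].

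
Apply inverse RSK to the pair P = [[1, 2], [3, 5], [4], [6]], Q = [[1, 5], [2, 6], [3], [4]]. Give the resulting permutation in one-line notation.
6 4 3 1 5 2

Reverse the RSK construction: for i from n down to 1, find the cell of Q containing i, remove the entry at that cell from P, and reverse-bump it up through P; the value ejected from row 1 is w(i).

Step i=6: Q has 6 at row 2, column 2; remove 5 from row 2 of P and reverse-bump: 5 enters row 1 and ejects 2. So w(6) = 2. P is now [[1, 5], [3], [4], [6]].
Step i=5: Q has 5 at row 1, column 2; remove that cell from P, ejecting 5. So w(5) = 5. P is now [[1], [3], [4], [6]].
Step i=4: Q has 4 at row 4, column 1; remove 6 from row 4 of P and reverse-bump: 6 enters row 3 and ejects 4; 4 enters row 2 and ejects 3; 3 enters row 1 and ejects 1. So w(4) = 1. P is now [[3], [4], [6]].
Step i=3: Q has 3 at row 3, column 1; remove 6 from row 3 of P and reverse-bump: 6 enters row 2 and ejects 4; 4 enters row 1 and ejects 3. So w(3) = 3. P is now [[4], [6]].
Step i=2: Q has 2 at row 2, column 1; remove 6 from row 2 of P and reverse-bump: 6 enters row 1 and ejects 4. So w(2) = 4. P is now [[6]].
Step i=1: Q has 1 at row 1, column 1; remove that cell from P, ejecting 6. So w(1) = 6. P is now [].

So w = 6 4 3 1 5 2.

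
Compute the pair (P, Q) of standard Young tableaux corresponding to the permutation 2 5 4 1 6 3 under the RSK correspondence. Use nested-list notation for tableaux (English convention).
P = [[1, 3, 6], [2, 4], [5]], Q = [[1, 2, 5], [3, 6], [4]]

Insert each entry of the permutation into P by Schensted row insertion, recording in Q the position of each new cell.

After inserting 2: P = [[2]].
After inserting 5: P = [[2, 5]].
After inserting 4: P = [[2, 4], [5]].
After inserting 1: P = [[1, 4], [2], [5]].
After inserting 6: P = [[1, 4, 6], [2], [5]].
After inserting 3: P = [[1, 3, 6], [2, 4], [5]].

So P = [[1, 3, 6], [2, 4], [5]], Q = [[1, 2, 5], [3, 6], [4]].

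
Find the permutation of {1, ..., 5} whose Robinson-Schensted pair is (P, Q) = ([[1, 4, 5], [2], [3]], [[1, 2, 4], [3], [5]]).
Reverse RSK: for i = n, n-1, ..., 1, locate i in Q, remove the corresponding corner cell from P, and reverse-bump its entry up through P; the value ejected from row 1 is w(i).

So w = 3 4 2 5 1.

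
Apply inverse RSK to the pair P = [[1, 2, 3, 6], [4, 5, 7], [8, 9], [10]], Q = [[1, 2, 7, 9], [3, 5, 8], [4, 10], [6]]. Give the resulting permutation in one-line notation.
Reverse the RSK construction: for i from n down to 1, find the cell of Q containing i, remove the entry at that cell from P, and reverse-bump it up through P; the value ejected from row 1 is w(i).

Step i=10: Q has 10 at row 3, column 2; remove 9 from row 3 of P and reverse-bump: 9 enters row 2 and ejects 7; 7 enters row 1 and ejects 6. So w(10) = 6. P is now [[1, 2, 3, 7], [4, 5, 9], [8], [10]].
Step i=9: Q has 9 at row 1, column 4; remove that cell from P, ejecting 7. So w(9) = 7. P is now [[1, 2, 3], [4, 5, 9], [8], [10]].
Step i=8: Q has 8 at row 2, column 3; remove 9 from row 2 of P and reverse-bump: 9 enters row 1 and ejects 3. So w(8) = 3. P is now [[1, 2, 9], [4, 5], [8], [10]].
Step i=7: Q has 7 at row 1, column 3; remove that cell from P, ejecting 9. So w(7) = 9. P is now [[1, 2], [4, 5], [8], [10]].
Step i=6: Q has 6 at row 4, column 1; remove 10 from row 4 of P and reverse-bump: 10 enters row 3 and ejects 8; 8 enters row 2 and ejects 5; 5 enters row 1 and ejects 2. So w(6) = 2. P is now [[1, 5], [4, 8], [10]].
Step i=5: Q has 5 at row 2, column 2; remove 8 from row 2 of P and reverse-bump: 8 enters row 1 and ejects 5. So w(5) = 5. P is now [[1, 8], [4], [10]].
Step i=4: Q has 4 at row 3, column 1; remove 10 from row 3 of P and reverse-bump: 10 enters row 2 and ejects 4; 4 enters row 1 and ejects 1. So w(4) = 1. P is now [[4, 8], [10]].
Step i=3: Q has 3 at row 2, column 1; remove 10 from row 2 of P and reverse-bump: 10 enters row 1 and ejects 8. So w(3) = 8. P is now [[4, 10]].
Step i=2: Q has 2 at row 1, column 2; remove that cell from P, ejecting 10. So w(2) = 10. P is now [[4]].
Step i=1: Q has 1 at row 1, column 1; remove that cell from P, ejecting 4. So w(1) = 4. P is now [].

So w = 4 10 8 1 5 2 9 3 7 6.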